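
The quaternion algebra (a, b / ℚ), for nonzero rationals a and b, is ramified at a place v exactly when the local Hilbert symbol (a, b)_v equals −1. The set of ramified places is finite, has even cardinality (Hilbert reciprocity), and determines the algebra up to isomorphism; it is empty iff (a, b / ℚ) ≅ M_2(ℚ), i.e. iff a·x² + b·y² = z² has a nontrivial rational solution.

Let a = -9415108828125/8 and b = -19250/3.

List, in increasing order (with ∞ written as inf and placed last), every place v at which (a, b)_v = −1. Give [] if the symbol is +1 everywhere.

Mod squares: a ≡ -330, b ≡ -2310. Check v ∈ {∞, 2, 3, 5, 7, 11, 13}.
v=3: a=3^3·(≡1), b=3^-1·(≡1) mod 3; (1|3)=+1, (1|3)=+1; (−1)^{3·-1·1}·(+1)^-1·(+1)^3 = -1.
v=5: a=5^7·(≡4), b=5^3·(≡2) mod 5; (4|5)=+1, (2|5)=-1; (−1)^{7·3·2}·(+1)^3·(-1)^7 = -1.
v=11: a=11^1·(≡5), b=11^1·(≡7) mod 11; (5|11)=+1, (7|11)=-1; (−1)^{1·1·5}·(+1)^1·(-1)^1 = +1.
v=7: a=7^4·(≡6), b=7^1·(≡5) mod 7; (6|7)=-1, (5|7)=-1; (−1)^{4·1·3}·(-1)^1·(-1)^4 = -1.
v=∞: -330 < 0 and -2310 < 0  ⇒  (a,b)_∞ = -1.
v=13: a=13^2·(≡5), b=13^0·(≡1) mod 13; (5|13)=-1, (1|13)=+1; (−1)^{2·0·6}·(-1)^0·(+1)^2 = +1.
v=2: v_2(a)=-3, v_2(b)=1; units ≡ 3, 5 (mod 8); ε·ε+αω+βω = 1·0+-3·1+1·1 ≡ 0  ⇒  (a,b)_2 = +1.
(-330, -2310 / ℚ) ramifies at {3, 5, 7, ∞}: a division algebra.

[3, 5, 7, inf]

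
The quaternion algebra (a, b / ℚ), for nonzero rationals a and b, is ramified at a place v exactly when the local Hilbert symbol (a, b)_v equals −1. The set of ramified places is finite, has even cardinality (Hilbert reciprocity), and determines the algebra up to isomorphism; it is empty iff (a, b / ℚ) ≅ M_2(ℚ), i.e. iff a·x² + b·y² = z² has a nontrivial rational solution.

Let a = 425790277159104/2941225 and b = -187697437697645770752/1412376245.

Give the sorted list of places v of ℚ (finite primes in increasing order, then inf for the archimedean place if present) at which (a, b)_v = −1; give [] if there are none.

(a, b) ≡ (11, -390) mod (ℚ^×)²; places V = {2, 3, 5, 7, 11, 13, 17, 23, ∞}.
(a,b)_3: α=4, u≡2; β=3, v≡2 (mod 3); (2|3)=-1, (2|3)=-1; sign (−1)^0·-1^3·-1^4 = -1.
(a,b)_5: α=-2, u≡1; β=-1, v≡2 (mod 5); (1|5)=+1, (2|5)=-1; sign (−1)^0·+1^-1·-1^-2 = +1.
(a,b)_∞: sgn(11)=+, sgn(-390)=−, so +1.
(a,b)_13: α=2, u≡5; β=3, v≡3 (mod 13); (5|13)=-1, (3|13)=+1; sign (−1)^0·-1^3·+1^2 = -1.
(a,b)_11: α=1, u≡9; β=2, v≡8 (mod 11); (9|11)=+1, (8|11)=-1; sign (−1)^0·+1^2·-1^1 = -1.
(a,b)_17: α=4, u≡14; β=6, v≡8 (mod 17); (14|17)=-1, (8|17)=+1; sign (−1)^0·-1^6·+1^4 = +1.
(a,b)_7: α=-6, u≡1; β=-10, v≡2 (mod 7); (1|7)=+1, (2|7)=+1; sign (−1)^0·+1^-10·+1^-6 = +1.
(a,b)_23: α=2, u≡10; β=2, v≡13 (mod 23); (10|23)=-1, (13|23)=+1; sign (−1)^0·-1^2·+1^2 = +1.
(a,b)_2: α=6, β=11; u≡3, v≡5 (mod 8); ε(u)ε(v)=1·0, αω(v)=6·1, βω(u)=11·1; sum ≡ 1  ⇒  -1.
Ram(11, -390) = {2, 3, 11, 13}; no ℚ_2-point on the conic.

[2, 3, 11, 13]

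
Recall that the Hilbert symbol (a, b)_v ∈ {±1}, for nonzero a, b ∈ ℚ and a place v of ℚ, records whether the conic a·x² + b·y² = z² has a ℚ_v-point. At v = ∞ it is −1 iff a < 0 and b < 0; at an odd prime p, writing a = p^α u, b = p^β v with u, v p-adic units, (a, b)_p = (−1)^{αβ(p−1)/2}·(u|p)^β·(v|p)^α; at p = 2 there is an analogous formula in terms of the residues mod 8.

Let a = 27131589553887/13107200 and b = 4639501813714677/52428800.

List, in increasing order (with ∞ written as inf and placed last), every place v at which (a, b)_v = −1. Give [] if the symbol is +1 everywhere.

(a, b) ≡ (1326, 25194) mod (ℚ^×)²; places V = {2, 3, 5, 7, 13, 17, 19, ∞}.
(a,b)_13: α=5, u≡6; β=5, v≡3 (mod 13); (6|13)=-1, (3|13)=+1; sign (−1)^0·-1^5·+1^5 = -1.
(a,b)_17: α=1, u≡11; β=1, v≡7 (mod 17); (11|17)=-1, (7|17)=-1; sign (−1)^0·-1^1·-1^1 = +1.
(a,b)_∞: sgn(1326)=+, sgn(25194)=+, so +1.
(a,b)_19: α=2, u≡14; β=3, v≡3 (mod 19); (14|19)=-1, (3|19)=-1; sign (−1)^0·-1^3·-1^2 = -1.
(a,b)_3: α=5, u≡1; β=7, v≡1 (mod 3); (1|3)=+1, (1|3)=+1; sign (−1)^1·+1^7·+1^5 = -1.
(a,b)_7: α=2, u≡3; β=2, v≡4 (mod 7); (3|7)=-1, (4|7)=+1; sign (−1)^0·-1^2·+1^2 = +1.
(a,b)_5: α=-2, u≡4; β=-2, v≡1 (mod 5); (4|5)=+1, (1|5)=+1; sign (−1)^0·+1^-2·+1^-2 = +1.
(a,b)_2: α=-19, β=-21; u≡7, v≡5 (mod 8); ε(u)ε(v)=1·0, αω(v)=-19·1, βω(u)=-21·0; sum ≡ 1  ⇒  -1.
Ram(1326, 25194) = {2, 3, 13, 19}; no ℚ_2-point on the conic.

[2, 3, 13, 19]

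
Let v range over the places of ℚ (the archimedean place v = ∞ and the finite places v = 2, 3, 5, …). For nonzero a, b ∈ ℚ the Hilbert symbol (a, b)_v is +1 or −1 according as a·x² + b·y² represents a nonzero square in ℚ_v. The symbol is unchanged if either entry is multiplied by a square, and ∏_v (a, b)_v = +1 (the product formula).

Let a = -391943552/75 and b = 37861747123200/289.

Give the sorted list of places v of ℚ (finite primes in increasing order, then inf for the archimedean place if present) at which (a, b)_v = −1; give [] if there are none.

Mod squares: a ≡ -374946, b ≡ 57057. Check v ∈ {∞, 2, 3, 5, 7, 11, 13, 17, 19, 23}.
v=17: a=17^0·(≡12), b=17^-2·(≡6) mod 17; (12|17)=-1, (6|17)=-1; (−1)^{0·-2·8}·(-1)^-2·(-1)^0 = +1.
v=2: v_2(a)=7, v_2(b)=10; units ≡ 7, 1 (mod 8); ε·ε+αω+βω = 1·0+7·0+10·0 ≡ 0  ⇒  (a,b)_2 = +1.
v=∞: -374946 < 0 and 57057 > 0  ⇒  (a,b)_∞ = +1.
v=23: a=23^1·(≡15), b=23^2·(≡11) mod 23; (15|23)=-1, (11|23)=-1; (−1)^{1·2·11}·(-1)^2·(-1)^1 = -1.
v=5: a=5^-2·(≡1), b=5^2·(≡2) mod 5; (1|5)=+1, (2|5)=-1; (−1)^{-2·2·2}·(+1)^2·(-1)^-2 = +1.
v=11: a=11^1·(≡5), b=11^1·(≡8) mod 11; (5|11)=+1, (8|11)=-1; (−1)^{1·1·5}·(+1)^1·(-1)^1 = +1.
v=19: a=19^1·(≡4), b=19^1·(≡4) mod 19; (4|19)=+1, (4|19)=+1; (−1)^{1·1·9}·(+1)^1·(+1)^1 = -1.
v=13: a=13^1·(≡7), b=13^1·(≡5) mod 13; (7|13)=-1, (5|13)=-1; (−1)^{1·1·6}·(-1)^1·(-1)^1 = +1.
v=7: a=7^2·(≡2), b=7^3·(≡6) mod 7; (2|7)=+1, (6|7)=-1; (−1)^{2·3·3}·(+1)^3·(-1)^2 = +1.
v=3: a=3^-1·(≡1), b=3^1·(≡2) mod 3; (1|3)=+1, (2|3)=-1; (−1)^{-1·1·1}·(+1)^1·(-1)^-1 = +1.
(-374946, 57057 / ℚ) ramifies at {19, 23}: a division algebra.

[19, 23]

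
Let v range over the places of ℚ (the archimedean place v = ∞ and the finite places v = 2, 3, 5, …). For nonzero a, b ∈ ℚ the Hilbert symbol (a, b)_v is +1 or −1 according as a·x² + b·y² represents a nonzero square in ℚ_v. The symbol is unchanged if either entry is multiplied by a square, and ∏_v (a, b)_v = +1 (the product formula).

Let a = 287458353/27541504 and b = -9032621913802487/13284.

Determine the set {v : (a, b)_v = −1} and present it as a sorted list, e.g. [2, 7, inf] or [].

[7, 11, 19, 41]

Mod squares: a ≡ 3857, b ≡ -5863. Check v ∈ {∞, 2, 3, 7, 11, 13, 17, 19, 29, 41, 47}.
v=3: a=3^2·(≡2), b=3^-4·(≡2) mod 3; (2|3)=-1, (2|3)=-1; (−1)^{2·-4·1}·(-1)^-4·(-1)^2 = +1.
v=7: a=7^3·(≡6), b=7^6·(≡5) mod 7; (6|7)=-1, (5|7)=-1; (−1)^{3·6·3}·(-1)^6·(-1)^3 = -1.
v=47: a=47^0·(≡25), b=47^2·(≡3) mod 47; (25|47)=+1, (3|47)=+1; (−1)^{0·2·23}·(+1)^2·(+1)^0 = +1.
v=29: a=29^1·(≡12), b=29^2·(≡20) mod 29; (12|29)=-1, (20|29)=+1; (−1)^{1·2·14}·(-1)^2·(+1)^1 = +1.
v=11: a=11^0·(≡6), b=11^1·(≡6) mod 11; (6|11)=-1, (6|11)=-1; (−1)^{0·1·5}·(-1)^1·(-1)^0 = -1.
v=41: a=41^-2·(≡35), b=41^-1·(≡33) mod 41; (35|41)=-1, (33|41)=+1; (−1)^{-2·-1·20}·(-1)^-1·(+1)^-2 = -1.
v=2: v_2(a)=-14, v_2(b)=-2; units ≡ 1, 1 (mod 8); ε·ε+αω+βω = 0·0+-14·0+-2·0 ≡ 0  ⇒  (a,b)_2 = +1.
v=∞: 3857 > 0 and -5863 < 0  ⇒  (a,b)_∞ = +1.
v=13: a=13^2·(≡10), b=13^1·(≡12) mod 13; (10|13)=+1, (12|13)=+1; (−1)^{2·1·6}·(+1)^1·(+1)^2 = +1.
v=19: a=19^1·(≡3), b=19^0·(≡15) mod 19; (3|19)=-1, (15|19)=-1; (−1)^{1·0·9}·(-1)^0·(-1)^1 = -1.
v=17: a=17^0·(≡4), b=17^2·(≡4) mod 17; (4|17)=+1, (4|17)=+1; (−1)^{0·2·8}·(+1)^2·(+1)^0 = +1.
(3857, -5863 / ℚ) ramifies at {7, 11, 19, 41}: a division algebra.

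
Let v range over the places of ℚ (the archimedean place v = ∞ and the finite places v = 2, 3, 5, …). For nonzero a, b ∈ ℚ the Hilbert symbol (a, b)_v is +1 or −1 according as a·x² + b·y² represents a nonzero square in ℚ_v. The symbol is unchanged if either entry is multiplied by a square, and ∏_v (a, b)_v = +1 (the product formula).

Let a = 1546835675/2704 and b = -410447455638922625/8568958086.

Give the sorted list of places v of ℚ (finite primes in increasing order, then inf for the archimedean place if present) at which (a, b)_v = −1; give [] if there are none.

[2, 3, 5, 11]

Mod squares: a ≡ 2387, b ≡ -1647030. Check v ∈ {∞, 2, 3, 5, 7, 11, 13, 17, 19, 23, 31}.
v=19: a=19^0·(≡3), b=19^-2·(≡11) mod 19; (3|19)=-1, (11|19)=+1; (−1)^{0·-2·9}·(-1)^-2·(+1)^0 = +1.
v=5: a=5^2·(≡3), b=5^3·(≡4) mod 5; (3|5)=-1, (4|5)=+1; (−1)^{2·3·2}·(-1)^3·(+1)^2 = -1.
v=17: a=17^0·(≡14), b=17^-2·(≡4) mod 17; (14|17)=-1, (4|17)=+1; (−1)^{0·-2·8}·(-1)^-2·(+1)^0 = +1.
v=23: a=23^2·(≡3), b=23^3·(≡12) mod 23; (3|23)=+1, (12|23)=+1; (−1)^{2·3·11}·(+1)^3·(+1)^2 = +1.
v=∞: 2387 > 0 and -1647030 < 0  ⇒  (a,b)_∞ = +1.
v=31: a=31^1·(≡11), b=31^3·(≡9) mod 31; (11|31)=-1, (9|31)=+1; (−1)^{1·3·15}·(-1)^3·(+1)^1 = +1.
v=7: a=7^3·(≡5), b=7^7·(≡1) mod 7; (5|7)=-1, (1|7)=+1; (−1)^{3·7·3}·(-1)^7·(+1)^3 = +1.
v=2: v_2(a)=-4, v_2(b)=-1; units ≡ 3, 5 (mod 8); ε·ε+αω+βω = 1·0+-4·1+-1·1 ≡ 1  ⇒  (a,b)_2 = -1.
v=11: a=11^1·(≡6), b=11^1·(≡7) mod 11; (6|11)=-1, (7|11)=-1; (−1)^{1·1·5}·(-1)^1·(-1)^1 = -1.
v=3: a=3^0·(≡2), b=3^-5·(≡2) mod 3; (2|3)=-1, (2|3)=-1; (−1)^{0·-5·1}·(-1)^-5·(-1)^0 = -1.
v=13: a=13^-2·(≡7), b=13^-2·(≡11) mod 13; (7|13)=-1, (11|13)=-1; (−1)^{-2·-2·6}·(-1)^-2·(-1)^-2 = +1.
|Ram(2387, -1647030)| = 4, even; anisotropic at {2, 3, 5, 11}.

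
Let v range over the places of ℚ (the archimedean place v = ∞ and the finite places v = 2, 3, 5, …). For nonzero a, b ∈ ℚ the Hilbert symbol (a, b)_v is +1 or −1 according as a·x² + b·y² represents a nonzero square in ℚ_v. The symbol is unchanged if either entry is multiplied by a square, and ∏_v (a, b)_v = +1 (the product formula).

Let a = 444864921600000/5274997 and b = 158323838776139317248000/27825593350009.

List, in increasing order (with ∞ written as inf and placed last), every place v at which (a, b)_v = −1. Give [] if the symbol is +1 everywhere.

[2, 3, 13, 17]

(a, b) ≡ (72930, 5) mod (ℚ^×)²; places V = {2, 3, 5, 7, 11, 13, 17, ∞}.
(a,b)_17: α=1, u≡12; β=2, v≡6 (mod 17); (12|17)=-1, (6|17)=-1; sign (−1)^0·-1^2·-1^1 = -1.
(a,b)_7: α=-4, u≡1; β=-8, v≡5 (mod 7); (1|7)=+1, (5|7)=-1; sign (−1)^0·+1^-8·-1^-4 = +1.
(a,b)_3: α=1, u≡1; β=2, v≡2 (mod 3); (1|3)=+1, (2|3)=-1; sign (−1)^0·+1^2·-1^1 = -1.
(a,b)_2: α=21, β=38; u≡1, v≡5 (mod 8); ε(u)ε(v)=0·0, αω(v)=21·1, βω(u)=38·0; sum ≡ 1  ⇒  -1.
(a,b)_5: α=5, u≡1; β=3, v≡1 (mod 5); (1|5)=+1, (1|5)=+1; sign (−1)^0·+1^3·+1^5 = +1.
(a,b)_11: α=3, u≡7; β=6, v≡4 (mod 11); (7|11)=-1, (4|11)=+1; sign (−1)^0·-1^6·+1^3 = +1.
(a,b)_∞: sgn(72930)=+, sgn(5)=+, so +1.
(a,b)_13: α=-3, u≡2; β=-6, v≡11 (mod 13); (2|13)=-1, (11|13)=-1; sign (−1)^0·-1^-6·-1^-3 = -1.
Ram(72930, 5) = {2, 3, 13, 17}; no ℚ_2-point on the conic.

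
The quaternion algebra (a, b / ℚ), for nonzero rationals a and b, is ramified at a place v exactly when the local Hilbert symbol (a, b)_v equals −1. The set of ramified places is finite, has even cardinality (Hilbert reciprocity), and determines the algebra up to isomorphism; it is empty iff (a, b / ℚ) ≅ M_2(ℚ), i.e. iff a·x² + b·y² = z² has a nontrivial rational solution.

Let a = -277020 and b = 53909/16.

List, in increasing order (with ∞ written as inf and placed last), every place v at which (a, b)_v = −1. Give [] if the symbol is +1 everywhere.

(a, b) ≡ (-95, 53909) mod (ℚ^×)²; places V = {2, 3, 5, 19, 31, 37, 47, ∞}.
(a,b)_∞: sgn(-95)=−, sgn(53909)=+, so +1.
(a,b)_47: α=0, u≡45; β=1, v≡10 (mod 47); (45|47)=-1, (10|47)=-1; sign (−1)^0·-1^1·-1^0 = -1.
(a,b)_3: α=6, u≡1; β=0, v≡2 (mod 3); (1|3)=+1, (2|3)=-1; sign (−1)^0·+1^0·-1^6 = +1.
(a,b)_31: α=0, u≡27; β=1, v≡6 (mod 31); (27|31)=-1, (6|31)=-1; sign (−1)^0·-1^1·-1^0 = -1.
(a,b)_37: α=0, u≡36; β=1, v≡24 (mod 37); (36|37)=+1, (24|37)=-1; sign (−1)^0·+1^1·-1^0 = +1.
(a,b)_19: α=1, u≡12; β=0, v≡17 (mod 19); (12|19)=-1, (17|19)=+1; sign (−1)^0·-1^0·+1^1 = +1.
(a,b)_5: α=1, u≡1; β=0, v≡4 (mod 5); (1|5)=+1, (4|5)=+1; sign (−1)^0·+1^0·+1^1 = +1.
(a,b)_2: α=2, β=-4; u≡1, v≡5 (mod 8); ε(u)ε(v)=0·0, αω(v)=2·1, βω(u)=-4·0; sum ≡ 0  ⇒  +1.
|Ram(-95, 53909)| = 2, even; anisotropic at {31, 47}.

[31, 47]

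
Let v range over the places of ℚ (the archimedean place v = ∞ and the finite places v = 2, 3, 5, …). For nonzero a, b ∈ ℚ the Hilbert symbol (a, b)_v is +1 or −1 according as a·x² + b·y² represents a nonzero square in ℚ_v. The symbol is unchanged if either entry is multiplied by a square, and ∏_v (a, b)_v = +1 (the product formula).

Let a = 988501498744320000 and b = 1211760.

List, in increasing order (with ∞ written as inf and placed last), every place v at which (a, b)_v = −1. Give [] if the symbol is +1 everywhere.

(a, b) ≡ (187, 935) mod (ℚ^×)²; places V = {2, 3, 5, 11, 17, ∞}.
(a,b)_11: α=3, u≡10; β=1, v≡6 (mod 11); (10|11)=-1, (6|11)=-1; sign (−1)^1·-1^1·-1^3 = -1.
(a,b)_3: α=10, u≡1; β=4, v≡2 (mod 3); (1|3)=+1, (2|3)=-1; sign (−1)^0·+1^4·-1^10 = +1.
(a,b)_5: α=4, u≡2; β=1, v≡2 (mod 5); (2|5)=-1, (2|5)=-1; sign (−1)^0·-1^1·-1^4 = -1.
(a,b)_2: α=12, β=4; u≡3, v≡7 (mod 8); ε(u)ε(v)=1·1, αω(v)=12·0, βω(u)=4·1; sum ≡ 1  ⇒  -1.
(a,b)_∞: sgn(187)=+, sgn(935)=+, so +1.
(a,b)_17: α=3, u≡7; β=1, v≡16 (mod 17); (7|17)=-1, (16|17)=+1; sign (−1)^0·-1^1·+1^3 = -1.
(187, 935 / ℚ) ramifies at {2, 5, 11, 17}: a division algebra.

[2, 5, 11, 17]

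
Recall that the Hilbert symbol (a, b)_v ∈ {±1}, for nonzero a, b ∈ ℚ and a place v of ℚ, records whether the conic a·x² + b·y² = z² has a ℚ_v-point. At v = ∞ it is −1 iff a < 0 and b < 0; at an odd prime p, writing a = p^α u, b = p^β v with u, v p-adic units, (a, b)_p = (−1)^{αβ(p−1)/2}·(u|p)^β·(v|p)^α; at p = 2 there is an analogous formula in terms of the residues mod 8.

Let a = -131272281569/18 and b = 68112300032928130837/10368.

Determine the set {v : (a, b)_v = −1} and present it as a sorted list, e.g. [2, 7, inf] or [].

(a, b) ≡ (-11362, 506) mod (ℚ^×)²; places V = {2, 3, 11, 13, 19, 23, ∞}.
(a,b)_3: α=-2, u≡2; β=-4, v≡2 (mod 3); (2|3)=-1, (2|3)=-1; sign (−1)^0·-1^-4·-1^-2 = +1.
(a,b)_∞: sgn(-11362)=−, sgn(506)=+, so +1.
(a,b)_11: α=2, u≡3; β=3, v≡2 (mod 11); (3|11)=+1, (2|11)=-1; sign (−1)^0·+1^3·-1^2 = +1.
(a,b)_23: α=3, u≡9; β=5, v≡5 (mod 23); (9|23)=+1, (5|23)=-1; sign (−1)^1·+1^5·-1^3 = +1.
(a,b)_2: α=-1, β=-7; u≡7, v≡5 (mod 8); ε(u)ε(v)=1·0, αω(v)=-1·1, βω(u)=-7·0; sum ≡ 1  ⇒  -1.
(a,b)_19: α=3, u≡10; β=6, v≡12 (mod 19); (10|19)=-1, (12|19)=-1; sign (−1)^0·-1^6·-1^3 = -1.
(a,b)_13: α=1, u≡9; β=2, v≡12 (mod 13); (9|13)=+1, (12|13)=+1; sign (−1)^0·+1^2·+1^1 = +1.
Ram(-11362, 506) = {2, 19}; no ℚ_2-point on the conic.

[2, 19]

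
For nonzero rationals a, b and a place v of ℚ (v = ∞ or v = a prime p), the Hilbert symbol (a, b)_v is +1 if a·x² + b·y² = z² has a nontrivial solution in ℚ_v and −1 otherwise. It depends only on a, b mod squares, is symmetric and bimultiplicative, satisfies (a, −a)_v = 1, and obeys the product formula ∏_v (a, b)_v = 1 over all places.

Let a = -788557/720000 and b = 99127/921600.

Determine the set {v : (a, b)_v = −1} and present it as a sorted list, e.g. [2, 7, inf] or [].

[2, 7]

(a, b) ≡ (-266, 7) mod (ℚ^×)²; places V = {2, 3, 5, 7, 11, 17, 19, ∞}.
(a,b)_∞: sgn(-266)=−, sgn(7)=+, so +1.
(a,b)_17: α=0, u≡12; β=2, v≡12 (mod 17); (12|17)=-1, (12|17)=-1; sign (−1)^0·-1^2·-1^0 = +1.
(a,b)_11: α=2, u≡1; β=0, v≡8 (mod 11); (1|11)=+1, (8|11)=-1; sign (−1)^0·+1^0·-1^2 = +1.
(a,b)_7: α=3, u≡4; β=3, v≡2 (mod 7); (4|7)=+1, (2|7)=+1; sign (−1)^1·+1^3·+1^3 = -1.
(a,b)_19: α=1, u≡9; β=0, v≡16 (mod 19); (9|19)=+1, (16|19)=+1; sign (−1)^0·+1^0·+1^1 = +1.
(a,b)_2: α=-7, β=-12; u≡3, v≡7 (mod 8); ε(u)ε(v)=1·1, αω(v)=-7·0, βω(u)=-12·1; sum ≡ 1  ⇒  -1.
(a,b)_3: α=-2, u≡1; β=-2, v≡1 (mod 3); (1|3)=+1, (1|3)=+1; sign (−1)^0·+1^-2·+1^-2 = +1.
(a,b)_5: α=-4, u≡4; β=-2, v≡3 (mod 5); (4|5)=+1, (3|5)=-1; sign (−1)^0·+1^-2·-1^-4 = +1.
Ram(-266, 7) = {2, 7}; no ℚ_2-point on the conic.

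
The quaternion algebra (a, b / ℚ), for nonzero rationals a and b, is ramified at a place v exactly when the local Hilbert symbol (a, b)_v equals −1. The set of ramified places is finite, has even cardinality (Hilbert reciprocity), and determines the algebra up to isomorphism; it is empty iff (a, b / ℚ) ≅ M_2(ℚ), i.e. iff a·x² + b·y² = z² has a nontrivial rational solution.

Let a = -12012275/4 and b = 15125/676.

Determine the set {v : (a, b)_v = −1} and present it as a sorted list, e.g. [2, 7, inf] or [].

[]

(a, b) ≡ (-11, 5) mod (ℚ^×)²; places V = {2, 5, 11, 13, 19, ∞}.
(a,b)_5: α=2, u≡1; β=3, v≡1 (mod 5); (1|5)=+1, (1|5)=+1; sign (−1)^0·+1^3·+1^2 = +1.
(a,b)_∞: sgn(-11)=−, sgn(5)=+, so +1.
(a,b)_2: α=-2, β=-2; u≡5, v≡5 (mod 8); ε(u)ε(v)=0·0, αω(v)=-2·1, βω(u)=-2·1; sum ≡ 0  ⇒  +1.
(a,b)_13: α=0, u≡6; β=-2, v≡8 (mod 13); (6|13)=-1, (8|13)=-1; sign (−1)^0·-1^-2·-1^0 = +1.
(a,b)_11: α=3, u≡7; β=2, v≡3 (mod 11); (7|11)=-1, (3|11)=+1; sign (−1)^0·-1^2·+1^3 = +1.
(a,b)_19: α=2, u≡8; β=0, v≡7 (mod 19); (8|19)=-1, (7|19)=+1; sign (−1)^0·-1^0·+1^2 = +1.
Every local symbol is +1, so the conic -11·x² + 5·y² = z² has ℚ_v-points for all v and hence a ℚ-point; (a, b / ℚ) ≅ M_2(ℚ).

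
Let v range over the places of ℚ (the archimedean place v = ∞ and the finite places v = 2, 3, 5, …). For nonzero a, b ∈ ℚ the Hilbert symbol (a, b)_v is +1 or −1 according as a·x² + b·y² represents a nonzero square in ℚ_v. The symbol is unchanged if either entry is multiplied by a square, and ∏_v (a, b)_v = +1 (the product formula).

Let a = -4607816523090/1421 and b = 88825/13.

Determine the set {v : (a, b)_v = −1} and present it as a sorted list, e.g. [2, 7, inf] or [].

[2, 11, 23, 29]

Mod squares: a ≡ -20010, b ≡ 46189. Check v ∈ {∞, 2, 3, 5, 7, 11, 13, 17, 19, 23, 29}.
v=∞: -20010 < 0 and 46189 > 0  ⇒  (a,b)_∞ = +1.
v=19: a=19^2·(≡7), b=19^1·(≡3) mod 19; (7|19)=+1, (3|19)=-1; (−1)^{2·1·9}·(+1)^1·(-1)^2 = +1.
v=11: a=11^2·(≡2), b=11^1·(≡6) mod 11; (2|11)=-1, (6|11)=-1; (−1)^{2·1·5}·(-1)^1·(-1)^2 = -1.
v=3: a=3^1·(≡2), b=3^0·(≡1) mod 3; (2|3)=-1, (1|3)=+1; (−1)^{1·0·1}·(-1)^0·(+1)^1 = +1.
v=5: a=5^1·(≡2), b=5^2·(≡1) mod 5; (2|5)=-1, (1|5)=+1; (−1)^{1·2·2}·(-1)^2·(+1)^1 = +1.
v=13: a=13^0·(≡3), b=13^-1·(≡9) mod 13; (3|13)=+1, (9|13)=+1; (−1)^{0·-1·6}·(+1)^-1·(+1)^0 = +1.
v=23: a=23^3·(≡13), b=23^0·(≡7) mod 23; (13|23)=+1, (7|23)=-1; (−1)^{3·0·11}·(+1)^0·(-1)^3 = -1.
v=29: a=29^-1·(≡23), b=29^0·(≡11) mod 29; (23|29)=+1, (11|29)=-1; (−1)^{-1·0·14}·(+1)^0·(-1)^-1 = -1.
v=7: a=7^-2·(≡3), b=7^0·(≡5) mod 7; (3|7)=-1, (5|7)=-1; (−1)^{-2·0·3}·(-1)^0·(-1)^-2 = +1.
v=2: v_2(a)=1, v_2(b)=0; units ≡ 3, 5 (mod 8); ε·ε+αω+βω = 1·0+1·1+0·1 ≡ 1  ⇒  (a,b)_2 = -1.
v=17: a=17^2·(≡1), b=17^1·(≡7) mod 17; (1|17)=+1, (7|17)=-1; (−1)^{2·1·8}·(+1)^1·(-1)^2 = +1.
|Ram(-20010, 46189)| = 4, even; anisotropic at {2, 11, 23, 29}.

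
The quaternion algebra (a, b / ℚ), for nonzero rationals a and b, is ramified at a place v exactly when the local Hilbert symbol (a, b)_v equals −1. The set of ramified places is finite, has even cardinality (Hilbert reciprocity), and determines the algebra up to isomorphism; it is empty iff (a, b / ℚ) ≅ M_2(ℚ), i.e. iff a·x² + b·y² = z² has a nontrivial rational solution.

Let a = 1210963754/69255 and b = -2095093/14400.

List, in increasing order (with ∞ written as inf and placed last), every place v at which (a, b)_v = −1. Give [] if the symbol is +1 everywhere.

[5, 19]

Mod squares: a ≡ 48070, b ≡ -253. Check v ∈ {∞, 2, 3, 5, 7, 11, 13, 17, 19, 23}.
v=7: a=7^2·(≡1), b=7^2·(≡6) mod 7; (1|7)=+1, (6|7)=-1; (−1)^{2·2·3}·(+1)^2·(-1)^2 = +1.
v=23: a=23^1·(≡5), b=23^1·(≡6) mod 23; (5|23)=-1, (6|23)=+1; (−1)^{1·1·11}·(-1)^1·(+1)^1 = +1.
v=5: a=5^-1·(≡4), b=5^-2·(≡2) mod 5; (4|5)=+1, (2|5)=-1; (−1)^{-1·-2·2}·(+1)^-2·(-1)^-1 = -1.
v=19: a=19^-1·(≡10), b=19^0·(≡10) mod 19; (10|19)=-1, (10|19)=-1; (−1)^{-1·0·9}·(-1)^0·(-1)^-1 = -1.
v=∞: 48070 > 0 and -253 < 0  ⇒  (a,b)_∞ = +1.
v=17: a=17^2·(≡14), b=17^0·(≡4) mod 17; (14|17)=-1, (4|17)=+1; (−1)^{2·0·8}·(-1)^0·(+1)^2 = +1.
v=2: v_2(a)=1, v_2(b)=-6; units ≡ 3, 3 (mod 8); ε·ε+αω+βω = 1·1+1·1+-6·1 ≡ 0  ⇒  (a,b)_2 = +1.
v=11: a=11^1·(≡1), b=11^1·(≡2) mod 11; (1|11)=+1, (2|11)=-1; (−1)^{1·1·5}·(+1)^1·(-1)^1 = +1.
v=3: a=3^-6·(≡1), b=3^-2·(≡2) mod 3; (1|3)=+1, (2|3)=-1; (−1)^{-6·-2·1}·(+1)^-2·(-1)^-6 = +1.
v=13: a=13^2·(≡12), b=13^2·(≡2) mod 13; (12|13)=+1, (2|13)=-1; (−1)^{2·2·6}·(+1)^2·(-1)^2 = +1.
(48070, -253 / ℚ) ramifies at {5, 19}: a division algebra.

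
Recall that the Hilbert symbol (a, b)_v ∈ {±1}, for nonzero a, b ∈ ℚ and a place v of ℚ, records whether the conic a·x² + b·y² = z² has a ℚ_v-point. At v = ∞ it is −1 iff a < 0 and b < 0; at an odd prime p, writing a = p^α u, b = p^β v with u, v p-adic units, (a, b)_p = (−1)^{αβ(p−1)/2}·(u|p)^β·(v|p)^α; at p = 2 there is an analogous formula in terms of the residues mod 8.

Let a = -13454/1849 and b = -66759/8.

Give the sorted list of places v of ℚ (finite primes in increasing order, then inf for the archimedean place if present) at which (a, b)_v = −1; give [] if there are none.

[11, inf]

Mod squares: a ≡ -14, b ≡ -462. Check v ∈ {∞, 2, 3, 7, 11, 17, 31, 43}.
v=7: a=7^1·(≡3), b=7^1·(≡4) mod 7; (3|7)=-1, (4|7)=+1; (−1)^{1·1·3}·(-1)^1·(+1)^1 = +1.
v=2: v_2(a)=1, v_2(b)=-3; units ≡ 1, 1 (mod 8); ε·ε+αω+βω = 0·0+1·0+-3·0 ≡ 0  ⇒  (a,b)_2 = +1.
v=3: a=3^0·(≡1), b=3^1·(≡2) mod 3; (1|3)=+1, (2|3)=-1; (−1)^{0·1·1}·(+1)^1·(-1)^0 = +1.
v=17: a=17^0·(≡6), b=17^2·(≡3) mod 17; (6|17)=-1, (3|17)=-1; (−1)^{0·2·8}·(-1)^2·(-1)^0 = +1.
v=11: a=11^0·(≡10), b=11^1·(≡10) mod 11; (10|11)=-1, (10|11)=-1; (−1)^{0·1·5}·(-1)^1·(-1)^0 = -1.
v=43: a=43^-2·(≡5), b=43^0·(≡24) mod 43; (5|43)=-1, (24|43)=+1; (−1)^{-2·0·21}·(-1)^0·(+1)^-2 = +1.
v=∞: -14 < 0 and -462 < 0  ⇒  (a,b)_∞ = -1.
v=31: a=31^2·(≡21), b=31^0·(≡29) mod 31; (21|31)=-1, (29|31)=-1; (−1)^{2·0·15}·(-1)^0·(-1)^2 = +1.
Ram(-14, -462) = {11, ∞}; no ℚ_11-point on the conic.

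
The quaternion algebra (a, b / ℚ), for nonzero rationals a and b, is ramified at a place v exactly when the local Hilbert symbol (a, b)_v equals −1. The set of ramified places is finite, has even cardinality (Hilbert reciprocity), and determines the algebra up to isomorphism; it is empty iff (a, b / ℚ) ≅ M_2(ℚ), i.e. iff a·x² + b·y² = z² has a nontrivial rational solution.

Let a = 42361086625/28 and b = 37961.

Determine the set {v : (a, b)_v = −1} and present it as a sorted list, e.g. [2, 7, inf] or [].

[11, 17, 19, 23]

(a, b) ≡ (98025655, 37961) mod (ℚ^×)²; places V = {2, 5, 7, 11, 13, 17, 19, 23, 29, ∞}.
(a,b)_∞: sgn(98025655)=+, sgn(37961)=+, so +1.
(a,b)_13: α=1, u≡2; β=0, v≡1 (mod 13); (2|13)=-1, (1|13)=+1; sign (−1)^0·-1^0·+1^1 = +1.
(a,b)_23: α=1, u≡16; β=0, v≡11 (mod 23); (16|23)=+1, (11|23)=-1; sign (−1)^0·+1^0·-1^1 = -1.
(a,b)_17: α=1, u≡13; β=1, v≡6 (mod 17); (13|17)=+1, (6|17)=-1; sign (−1)^0·+1^1·-1^1 = -1.
(a,b)_29: α=1, u≡4; β=1, v≡4 (mod 29); (4|29)=+1, (4|29)=+1; sign (−1)^0·+1^1·+1^1 = +1.
(a,b)_19: α=1, u≡9; β=0, v≡18 (mod 19); (9|19)=+1, (18|19)=-1; sign (−1)^0·+1^0·-1^1 = -1.
(a,b)_11: α=2, u≡8; β=1, v≡8 (mod 11); (8|11)=-1, (8|11)=-1; sign (−1)^0·-1^1·-1^2 = -1.
(a,b)_7: α=-1, u≡1; β=1, v≡5 (mod 7); (1|7)=+1, (5|7)=-1; sign (−1)^1·+1^1·-1^-1 = +1.
(a,b)_2: α=-2, β=0; u≡7, v≡1 (mod 8); ε(u)ε(v)=1·0, αω(v)=-2·0, βω(u)=0·0; sum ≡ 0  ⇒  +1.
(a,b)_5: α=3, u≡1; β=0, v≡1 (mod 5); (1|5)=+1, (1|5)=+1; sign (−1)^0·+1^0·+1^3 = +1.
Ram(98025655, 37961) = {11, 17, 19, 23}; no ℚ_11-point on the conic.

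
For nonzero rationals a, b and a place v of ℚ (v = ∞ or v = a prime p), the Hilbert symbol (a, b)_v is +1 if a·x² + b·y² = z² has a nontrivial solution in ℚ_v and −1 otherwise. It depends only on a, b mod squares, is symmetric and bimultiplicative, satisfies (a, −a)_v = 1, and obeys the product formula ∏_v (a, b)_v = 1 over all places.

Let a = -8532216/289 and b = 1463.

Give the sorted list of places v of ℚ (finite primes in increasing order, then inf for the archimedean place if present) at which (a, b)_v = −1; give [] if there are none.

(a, b) ≡ (-2926, 1463) mod (ℚ^×)²; places V = {2, 3, 7, 11, 17, 19, ∞}.
(a,b)_∞: sgn(-2926)=−, sgn(1463)=+, so +1.
(a,b)_3: α=6, u≡2; β=0, v≡2 (mod 3); (2|3)=-1, (2|3)=-1; sign (−1)^0·-1^0·-1^6 = +1.
(a,b)_7: α=1, u≡4; β=1, v≡6 (mod 7); (4|7)=+1, (6|7)=-1; sign (−1)^1·+1^1·-1^1 = +1.
(a,b)_2: α=3, β=0; u≡1, v≡7 (mod 8); ε(u)ε(v)=0·1, αω(v)=3·0, βω(u)=0·0; sum ≡ 0  ⇒  +1.
(a,b)_17: α=-2, u≡16; β=0, v≡1 (mod 17); (16|17)=+1, (1|17)=+1; sign (−1)^0·+1^0·+1^-2 = +1.
(a,b)_19: α=1, u≡5; β=1, v≡1 (mod 19); (5|19)=+1, (1|19)=+1; sign (−1)^1·+1^1·+1^1 = -1.
(a,b)_11: α=1, u≡3; β=1, v≡1 (mod 11); (3|11)=+1, (1|11)=+1; sign (−1)^1·+1^1·+1^1 = -1.
(-2926, 1463 / ℚ) ramifies at {11, 19}: a division algebra.

[11, 19]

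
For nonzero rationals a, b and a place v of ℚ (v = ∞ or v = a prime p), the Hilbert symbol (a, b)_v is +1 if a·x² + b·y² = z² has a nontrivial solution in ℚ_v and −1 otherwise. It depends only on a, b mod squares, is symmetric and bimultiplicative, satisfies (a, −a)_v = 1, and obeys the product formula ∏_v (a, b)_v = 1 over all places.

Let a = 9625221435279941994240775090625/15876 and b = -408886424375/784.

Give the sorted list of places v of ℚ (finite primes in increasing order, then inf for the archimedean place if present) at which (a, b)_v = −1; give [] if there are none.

(a, b) ≡ (823745, -1812239) mod (ℚ^×)²; places V = {2, 3, 5, 7, 11, 13, 19, 23, 29, ∞}.
(a,b)_29: α=3, u≡10; β=1, v≡20 (mod 29); (10|29)=-1, (20|29)=+1; sign (−1)^0·-1^1·+1^3 = -1.
(a,b)_23: α=3, u≡18; β=1, v≡22 (mod 23); (18|23)=+1, (22|23)=-1; sign (−1)^1·+1^1·-1^3 = +1.
(a,b)_3: α=-4, u≡2; β=0, v≡1 (mod 3); (2|3)=-1, (1|3)=+1; sign (−1)^0·-1^0·+1^-4 = +1.
(a,b)_19: α=9, u≡9; β=3, v≡8 (mod 19); (9|19)=+1, (8|19)=-1; sign (−1)^1·+1^3·-1^9 = +1.
(a,b)_7: α=-2, u≡6; β=-2, v≡6 (mod 7); (6|7)=-1, (6|7)=-1; sign (−1)^0·-1^-2·-1^-2 = +1.
(a,b)_2: α=-2, β=-4; u≡1, v≡1 (mod 8); ε(u)ε(v)=0·0, αω(v)=-2·0, βω(u)=-4·0; sum ≡ 0  ⇒  +1.
(a,b)_5: α=5, u≡4; β=4, v≡4 (mod 5); (4|5)=+1, (4|5)=+1; sign (−1)^0·+1^4·+1^5 = +1.
(a,b)_∞: sgn(823745)=+, sgn(-1812239)=−, so +1.
(a,b)_11: α=4, u≡8; β=1, v≡1 (mod 11); (8|11)=-1, (1|11)=+1; sign (−1)^0·-1^1·+1^4 = -1.
(a,b)_13: α=3, u≡1; β=1, v≡3 (mod 13); (1|13)=+1, (3|13)=+1; sign (−1)^0·+1^1·+1^3 = +1.
|Ram(823745, -1812239)| = 2, even; anisotropic at {11, 29}.

[11, 29]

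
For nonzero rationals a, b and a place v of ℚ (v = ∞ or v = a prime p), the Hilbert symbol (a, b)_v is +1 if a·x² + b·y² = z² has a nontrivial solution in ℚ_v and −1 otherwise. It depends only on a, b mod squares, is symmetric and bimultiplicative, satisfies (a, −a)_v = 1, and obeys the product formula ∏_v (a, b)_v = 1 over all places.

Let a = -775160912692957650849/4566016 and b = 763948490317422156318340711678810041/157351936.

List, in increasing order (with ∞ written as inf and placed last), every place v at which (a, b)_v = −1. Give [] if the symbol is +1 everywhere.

[11, 13, 29, 37]

(a, b) ≡ (-1659931, 8569) mod (ℚ^×)²; places V = {2, 3, 7, 11, 13, 17, 19, 29, 31, 37, 41, ∞}.
(a,b)_29: α=1, u≡24; β=2, v≡21 (mod 29); (24|29)=+1, (21|29)=-1; sign (−1)^0·+1^2·-1^1 = -1.
(a,b)_7: α=-3, u≡5; β=-4, v≡1 (mod 7); (5|7)=-1, (1|7)=+1; sign (−1)^0·-1^-4·+1^-3 = +1.
(a,b)_19: α=2, u≡5; β=3, v≡12 (mod 19); (5|19)=+1, (12|19)=-1; sign (−1)^0·+1^3·-1^2 = +1.
(a,b)_41: α=2, u≡25; β=3, v≡1 (mod 41); (25|41)=+1, (1|41)=+1; sign (−1)^0·+1^3·+1^2 = +1.
(a,b)_13: α=-1, u≡1; β=0, v≡6 (mod 13); (1|13)=+1, (6|13)=-1; sign (−1)^0·+1^0·-1^-1 = -1.
(a,b)_11: α=4, u≡10; β=5, v≡3 (mod 11); (10|11)=-1, (3|11)=+1; sign (−1)^0·-1^5·+1^4 = -1.
(a,b)_37: α=1, u≡35; β=2, v≡17 (mod 37); (35|37)=-1, (17|37)=-1; sign (−1)^0·-1^2·-1^1 = -1.
(a,b)_3: α=14, u≡2; β=22, v≡1 (mod 3); (2|3)=-1, (1|3)=+1; sign (−1)^0·-1^22·+1^14 = +1.
(a,b)_17: α=1, u≡3; β=2, v≡15 (mod 17); (3|17)=-1, (15|17)=+1; sign (−1)^0·-1^2·+1^1 = +1.
(a,b)_31: α=0, u≡24; β=2, v≡22 (mod 31); (24|31)=-1, (22|31)=-1; sign (−1)^0·-1^2·-1^0 = +1.
(a,b)_2: α=-10, β=-16; u≡5, v≡1 (mod 8); ε(u)ε(v)=0·0, αω(v)=-10·0, βω(u)=-16·1; sum ≡ 0  ⇒  +1.
(a,b)_∞: sgn(-1659931)=−, sgn(8569)=+, so +1.
(-1659931, 8569 / ℚ) ramifies at {11, 13, 29, 37}: a division algebra.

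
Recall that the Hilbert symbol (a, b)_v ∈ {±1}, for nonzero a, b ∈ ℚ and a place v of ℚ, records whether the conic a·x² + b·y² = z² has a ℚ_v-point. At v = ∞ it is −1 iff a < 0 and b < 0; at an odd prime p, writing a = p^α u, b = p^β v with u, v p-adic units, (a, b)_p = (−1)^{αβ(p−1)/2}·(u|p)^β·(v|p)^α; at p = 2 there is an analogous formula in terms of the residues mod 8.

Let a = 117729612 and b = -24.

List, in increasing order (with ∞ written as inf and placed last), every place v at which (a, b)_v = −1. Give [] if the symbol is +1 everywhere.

(a, b) ≡ (3003, -6) mod (ℚ^×)²; places V = {2, 3, 7, 11, 13, ∞}.
(a,b)_∞: sgn(3003)=+, sgn(-6)=−, so +1.
(a,b)_11: α=3, u≡1; β=0, v≡9 (mod 11); (1|11)=+1, (9|11)=+1; sign (−1)^0·+1^0·+1^3 = +1.
(a,b)_2: α=2, β=3; u≡3, v≡5 (mod 8); ε(u)ε(v)=1·0, αω(v)=2·1, βω(u)=3·1; sum ≡ 1  ⇒  -1.
(a,b)_3: α=5, u≡2; β=1, v≡1 (mod 3); (2|3)=-1, (1|3)=+1; sign (−1)^1·-1^1·+1^5 = +1.
(a,b)_13: α=1, u≡12; β=0, v≡2 (mod 13); (12|13)=+1, (2|13)=-1; sign (−1)^0·+1^0·-1^1 = -1.
(a,b)_7: α=1, u≡1; β=0, v≡4 (mod 7); (1|7)=+1, (4|7)=+1; sign (−1)^0·+1^0·+1^1 = +1.
|Ram(3003, -6)| = 2, even; anisotropic at {2, 13}.

[2, 13]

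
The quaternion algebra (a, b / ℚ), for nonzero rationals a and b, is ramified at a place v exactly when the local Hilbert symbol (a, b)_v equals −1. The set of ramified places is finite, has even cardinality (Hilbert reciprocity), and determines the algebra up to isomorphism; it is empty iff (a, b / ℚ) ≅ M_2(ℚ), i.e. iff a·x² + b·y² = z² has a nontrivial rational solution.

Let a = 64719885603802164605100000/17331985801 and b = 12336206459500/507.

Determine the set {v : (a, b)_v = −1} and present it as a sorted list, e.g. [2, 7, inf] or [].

[7, 17]

Mod squares: a ≡ 510, b ≡ 1785. Check v ∈ {∞, 2, 3, 5, 7, 11, 13, 17, 19, 41}.
v=17: a=17^5·(≡1), b=17^3·(≡6) mod 17; (1|17)=+1, (6|17)=-1; (−1)^{5·3·8}·(+1)^3·(-1)^5 = -1.
v=11: a=11^6·(≡4), b=11^4·(≡4) mod 11; (4|11)=+1, (4|11)=+1; (−1)^{6·4·5}·(+1)^4·(+1)^6 = +1.
v=41: a=41^-2·(≡40), b=41^0·(≡22) mod 41; (40|41)=+1, (22|41)=-1; (−1)^{-2·0·20}·(+1)^0·(-1)^-2 = +1.
v=13: a=13^-4·(≡3), b=13^-2·(≡9) mod 13; (3|13)=+1, (9|13)=+1; (−1)^{-4·-2·6}·(+1)^-2·(+1)^-4 = +1.
v=5: a=5^5·(≡2), b=5^3·(≡3) mod 5; (2|5)=-1, (3|5)=-1; (−1)^{5·3·2}·(-1)^3·(-1)^5 = +1.
v=7: a=7^6·(≡3), b=7^3·(≡3) mod 7; (3|7)=-1, (3|7)=-1; (−1)^{6·3·3}·(-1)^3·(-1)^6 = -1.
v=2: v_2(a)=5, v_2(b)=2; units ≡ 7, 1 (mod 8); ε·ε+αω+βω = 1·0+5·0+2·0 ≡ 0  ⇒  (a,b)_2 = +1.
v=∞: 510 > 0 and 1785 > 0  ⇒  (a,b)_∞ = +1.
v=3: a=3^7·(≡2), b=3^-1·(≡1) mod 3; (2|3)=-1, (1|3)=+1; (−1)^{7·-1·1}·(-1)^-1·(+1)^7 = +1.
v=19: a=19^-2·(≡1), b=19^0·(≡12) mod 19; (1|19)=+1, (12|19)=-1; (−1)^{-2·0·9}·(+1)^0·(-1)^-2 = +1.
(510, 1785 / ℚ) ramifies at {7, 17}: a division algebra.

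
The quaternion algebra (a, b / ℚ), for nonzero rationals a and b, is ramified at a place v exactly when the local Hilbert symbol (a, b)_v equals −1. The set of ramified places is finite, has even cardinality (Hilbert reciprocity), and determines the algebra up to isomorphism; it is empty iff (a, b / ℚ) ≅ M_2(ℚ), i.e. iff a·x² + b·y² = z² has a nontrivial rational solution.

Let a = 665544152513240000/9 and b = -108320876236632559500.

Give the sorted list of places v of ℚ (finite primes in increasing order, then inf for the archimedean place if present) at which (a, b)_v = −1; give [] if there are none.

[7, 43]

(a, b) ≡ (3311, -23950355) mod (ℚ^×)²; places V = {2, 3, 5, 7, 11, 13, 19, 41, 43, ∞}.
(a,b)_7: α=3, u≡2; β=2, v≡3 (mod 7); (2|7)=+1, (3|7)=-1; sign (−1)^0·+1^2·-1^3 = -1.
(a,b)_13: α=2, u≡3; β=3, v≡9 (mod 13); (3|13)=+1, (9|13)=+1; sign (−1)^0·+1^3·+1^2 = +1.
(a,b)_5: α=4, u≡1; β=3, v≡4 (mod 5); (1|5)=+1, (4|5)=+1; sign (−1)^0·+1^3·+1^4 = +1.
(a,b)_19: α=2, u≡1; β=3, v≡10 (mod 19); (1|19)=+1, (10|19)=-1; sign (−1)^0·+1^3·-1^2 = +1.
(a,b)_41: α=2, u≡1; β=3, v≡38 (mod 41); (1|41)=+1, (38|41)=-1; sign (−1)^0·+1^3·-1^2 = +1.
(a,b)_∞: sgn(3311)=+, sgn(-23950355)=−, so +1.
(a,b)_2: α=6, β=2; u≡7, v≡5 (mod 8); ε(u)ε(v)=1·0, αω(v)=6·1, βω(u)=2·0; sum ≡ 0  ⇒  +1.
(a,b)_3: α=-2, u≡2; β=2, v≡1 (mod 3); (2|3)=-1, (1|3)=+1; sign (−1)^0·-1^2·+1^-2 = +1.
(a,b)_43: α=1, u≡28; β=1, v≡27 (mod 43); (28|43)=-1, (27|43)=-1; sign (−1)^1·-1^1·-1^1 = -1.
(a,b)_11: α=1, u≡9; β=1, v≡10 (mod 11); (9|11)=+1, (10|11)=-1; sign (−1)^1·+1^1·-1^1 = +1.
|Ram(3311, -23950355)| = 2, even; anisotropic at {7, 43}.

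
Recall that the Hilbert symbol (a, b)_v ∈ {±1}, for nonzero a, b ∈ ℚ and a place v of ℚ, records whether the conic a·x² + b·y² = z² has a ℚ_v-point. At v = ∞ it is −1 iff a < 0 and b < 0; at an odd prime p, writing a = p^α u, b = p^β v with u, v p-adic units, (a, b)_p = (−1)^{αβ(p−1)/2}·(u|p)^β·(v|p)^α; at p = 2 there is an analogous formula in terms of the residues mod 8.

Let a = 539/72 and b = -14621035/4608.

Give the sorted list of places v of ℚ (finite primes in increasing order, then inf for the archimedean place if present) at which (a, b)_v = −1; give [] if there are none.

[5, 11]

Mod squares: a ≡ 22, b ≡ -1430. Check v ∈ {∞, 2, 3, 5, 7, 11, 13}.
v=5: a=5^0·(≡2), b=5^1·(≡1) mod 5; (2|5)=-1, (1|5)=+1; (−1)^{0·1·2}·(-1)^1·(+1)^0 = -1.
v=11: a=11^1·(≡10), b=11^3·(≡7) mod 11; (10|11)=-1, (7|11)=-1; (−1)^{1·3·5}·(-1)^3·(-1)^1 = -1.
v=2: v_2(a)=-3, v_2(b)=-9; units ≡ 3, 5 (mod 8); ε·ε+αω+βω = 1·0+-3·1+-9·1 ≡ 0  ⇒  (a,b)_2 = +1.
v=3: a=3^-2·(≡1), b=3^-2·(≡1) mod 3; (1|3)=+1, (1|3)=+1; (−1)^{-2·-2·1}·(+1)^-2·(+1)^-2 = +1.
v=7: a=7^2·(≡2), b=7^0·(≡6) mod 7; (2|7)=+1, (6|7)=-1; (−1)^{2·0·3}·(+1)^0·(-1)^2 = +1.
v=∞: 22 > 0 and -1430 < 0  ⇒  (a,b)_∞ = +1.
v=13: a=13^0·(≡12), b=13^3·(≡11) mod 13; (12|13)=+1, (11|13)=-1; (−1)^{0·3·6}·(+1)^3·(-1)^0 = +1.
(22, -1430 / ℚ) ramifies at {5, 11}: a division algebra.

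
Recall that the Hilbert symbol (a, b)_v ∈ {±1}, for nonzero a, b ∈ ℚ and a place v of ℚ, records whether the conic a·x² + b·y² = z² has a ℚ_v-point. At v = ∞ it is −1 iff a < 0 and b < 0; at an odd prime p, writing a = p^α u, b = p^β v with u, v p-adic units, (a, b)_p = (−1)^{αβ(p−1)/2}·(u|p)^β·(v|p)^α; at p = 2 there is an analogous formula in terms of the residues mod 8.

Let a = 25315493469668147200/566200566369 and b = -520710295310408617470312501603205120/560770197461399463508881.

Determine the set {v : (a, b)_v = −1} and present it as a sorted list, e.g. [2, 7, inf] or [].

[2, 5, 7, 13, 17, 19]

Mod squares: a ≡ 4522, b ≡ -130. Check v ∈ {∞, 2, 3, 5, 7, 13, 17, 19, 23, 29, 31, 41}.
v=3: a=3^-6·(≡1), b=3^-12·(≡2) mod 3; (1|3)=+1, (2|3)=-1; (−1)^{-6·-12·1}·(+1)^-12·(-1)^-6 = +1.
v=13: a=13^2·(≡8), b=13^5·(≡12) mod 13; (8|13)=-1, (12|13)=+1; (−1)^{2·5·6}·(-1)^5·(+1)^2 = -1.
v=23: a=23^4·(≡10), b=23^8·(≡2) mod 23; (10|23)=-1, (2|23)=+1; (−1)^{4·8·11}·(-1)^8·(+1)^4 = +1.
v=41: a=41^0·(≡28), b=41^-2·(≡6) mod 41; (28|41)=-1, (6|41)=-1; (−1)^{0·-2·20}·(-1)^-2·(-1)^0 = +1.
v=∞: 4522 > 0 and -130 < 0  ⇒  (a,b)_∞ = +1.
v=7: a=7^1·(≡4), b=7^2·(≡5) mod 7; (4|7)=+1, (5|7)=-1; (−1)^{1·2·3}·(+1)^2·(-1)^1 = -1.
v=2: v_2(a)=15, v_2(b)=23; units ≡ 5, 7 (mod 8); ε·ε+αω+βω = 0·1+15·0+23·1 ≡ 1  ⇒  (a,b)_2 = -1.
v=31: a=31^-4·(≡12), b=31^-6·(≡4) mod 31; (12|31)=-1, (4|31)=+1; (−1)^{-4·-6·15}·(-1)^-6·(+1)^-4 = +1.
v=17: a=17^3·(≡5), b=17^6·(≡3) mod 17; (5|17)=-1, (3|17)=-1; (−1)^{3·6·8}·(-1)^6·(-1)^3 = -1.
v=5: a=5^2·(≡2), b=5^1·(≡1) mod 5; (2|5)=-1, (1|5)=+1; (−1)^{2·1·2}·(-1)^1·(+1)^2 = -1.
v=19: a=19^1·(≡2), b=19^2·(≡2) mod 19; (2|19)=-1, (2|19)=-1; (−1)^{1·2·9}·(-1)^2·(-1)^1 = -1.
v=29: a=29^-2·(≡2), b=29^-4·(≡3) mod 29; (2|29)=-1, (3|29)=-1; (−1)^{-2·-4·14}·(-1)^-4·(-1)^-2 = +1.
|Ram(4522, -130)| = 6, even; anisotropic at {2, 5, 7, 13, 17, 19}.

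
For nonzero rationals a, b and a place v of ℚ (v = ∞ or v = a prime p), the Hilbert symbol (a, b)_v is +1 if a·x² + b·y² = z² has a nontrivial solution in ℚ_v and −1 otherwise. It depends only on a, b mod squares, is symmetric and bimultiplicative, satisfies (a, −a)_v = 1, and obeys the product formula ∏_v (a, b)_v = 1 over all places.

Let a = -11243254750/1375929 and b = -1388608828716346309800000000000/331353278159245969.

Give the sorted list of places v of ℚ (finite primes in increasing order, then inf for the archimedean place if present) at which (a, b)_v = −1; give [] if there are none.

Mod squares: a ≡ -910, b ≡ -3705. Check v ∈ {∞, 2, 3, 5, 7, 11, 13, 17, 19, 23, 37}.
v=3: a=3^-2·(≡2), b=3^3·(≡1) mod 3; (2|3)=-1, (1|3)=+1; (−1)^{-2·3·1}·(-1)^3·(+1)^-2 = -1.
v=2: v_2(a)=1, v_2(b)=12; units ≡ 1, 7 (mod 8); ε·ε+αω+βω = 0·1+1·0+12·0 ≡ 0  ⇒  (a,b)_2 = +1.
v=37: a=37^2·(≡14), b=37^6·(≡23) mod 37; (14|37)=-1, (23|37)=-1; (−1)^{2·6·18}·(-1)^6·(-1)^2 = +1.
v=∞: -910 < 0 and -3705 < 0  ⇒  (a,b)_∞ = -1.
v=23: a=23^-2·(≡11), b=23^-8·(≡15) mod 23; (11|23)=-1, (15|23)=-1; (−1)^{-2·-8·11}·(-1)^-8·(-1)^-2 = +1.
v=5: a=5^3·(≡3), b=5^11·(≡4) mod 5; (3|5)=-1, (4|5)=+1; (−1)^{3·11·2}·(-1)^11·(+1)^3 = -1.
v=11: a=11^0·(≡4), b=11^-4·(≡8) mod 11; (4|11)=+1, (8|11)=-1; (−1)^{0·-4·5}·(+1)^-4·(-1)^0 = +1.
v=17: a=17^-2·(≡9), b=17^-2·(≡9) mod 17; (9|17)=+1, (9|17)=+1; (−1)^{-2·-2·8}·(+1)^-2·(+1)^-2 = +1.
v=19: a=19^2·(≡2), b=19^1·(≡15) mod 19; (2|19)=-1, (15|19)=-1; (−1)^{2·1·9}·(-1)^1·(-1)^2 = -1.
v=7: a=7^1·(≡5), b=7^4·(≡5) mod 7; (5|7)=-1, (5|7)=-1; (−1)^{1·4·3}·(-1)^4·(-1)^1 = -1.
v=13: a=13^1·(≡2), b=13^3·(≡1) mod 13; (2|13)=-1, (1|13)=+1; (−1)^{1·3·6}·(-1)^3·(+1)^1 = -1.
Ram(-910, -3705) = {3, 5, 7, 13, 19, ∞}; no ℚ_3-point on the conic.

[3, 5, 7, 13, 19, inf]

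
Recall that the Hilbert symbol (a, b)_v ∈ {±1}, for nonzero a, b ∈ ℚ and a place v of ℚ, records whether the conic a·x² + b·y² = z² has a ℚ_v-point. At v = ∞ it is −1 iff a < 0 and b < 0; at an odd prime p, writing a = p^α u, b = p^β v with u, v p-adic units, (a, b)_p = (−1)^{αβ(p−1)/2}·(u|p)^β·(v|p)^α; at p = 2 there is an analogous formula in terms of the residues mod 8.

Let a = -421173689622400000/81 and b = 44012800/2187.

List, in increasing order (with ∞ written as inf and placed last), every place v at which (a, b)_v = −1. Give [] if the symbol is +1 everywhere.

[3, 13]

(a, b) ≡ (-115, 39) mod (ℚ^×)²; places V = {2, 3, 5, 11, 13, 23, ∞}.
(a,b)_23: α=5, u≡6; β=2, v≡16 (mod 23); (6|23)=+1, (16|23)=+1; sign (−1)^0·+1^2·+1^5 = +1.
(a,b)_11: α=2, u≡10; β=0, v≡2 (mod 11); (10|11)=-1, (2|11)=-1; sign (−1)^0·-1^0·-1^2 = +1.
(a,b)_5: α=5, u≡2; β=2, v≡1 (mod 5); (2|5)=-1, (1|5)=+1; sign (−1)^0·-1^2·+1^5 = +1.
(a,b)_2: α=10, β=8; u≡5, v≡7 (mod 8); ε(u)ε(v)=0·1, αω(v)=10·0, βω(u)=8·1; sum ≡ 0  ⇒  +1.
(a,b)_3: α=-4, u≡2; β=-7, v≡1 (mod 3); (2|3)=-1, (1|3)=+1; sign (−1)^0·-1^-7·+1^-4 = -1.
(a,b)_13: α=2, u≡2; β=1, v≡12 (mod 13); (2|13)=-1, (12|13)=+1; sign (−1)^0·-1^1·+1^2 = -1.
(a,b)_∞: sgn(-115)=−, sgn(39)=+, so +1.
|Ram(-115, 39)| = 2, even; anisotropic at {3, 13}.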